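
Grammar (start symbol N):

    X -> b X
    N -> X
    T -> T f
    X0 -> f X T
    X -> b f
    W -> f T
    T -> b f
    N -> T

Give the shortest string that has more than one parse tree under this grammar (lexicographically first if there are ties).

length 2: b f has 2 parse trees

Two derivations of b f:
  N ⇒ X ⇒ b f
  N ⇒ T ⇒ b f

b f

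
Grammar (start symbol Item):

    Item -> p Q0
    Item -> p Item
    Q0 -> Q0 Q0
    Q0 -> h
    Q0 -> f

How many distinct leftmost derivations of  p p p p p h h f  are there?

2

Parse trees for p p p p p h h f:
  [Item p [Item p [Item p [Item p [Item p [Q0 [Q0 h] [Q0 [Q0 h] [Q0 f]]]]]]]]
  [Item p [Item p [Item p [Item p [Item p [Q0 [Q0 [Q0 h] [Q0 h]] [Q0 f]]]]]]]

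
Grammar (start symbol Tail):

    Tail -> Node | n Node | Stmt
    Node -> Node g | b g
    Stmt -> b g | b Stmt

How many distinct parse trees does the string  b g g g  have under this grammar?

1

Parse trees for b g g g:
  [Tail [Node [Node [Node b g] g] g]]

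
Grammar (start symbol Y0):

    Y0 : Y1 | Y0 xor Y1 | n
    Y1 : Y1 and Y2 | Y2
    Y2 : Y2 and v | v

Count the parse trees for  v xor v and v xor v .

2

Parse trees for v xor v and v xor v:
  [Y0 [Y0 [Y0 [Y1 [Y2 v]]] xor [Y1 [Y1 [Y2 v]] and [Y2 v]]] xor [Y1 [Y2 v]]]
  [Y0 [Y0 [Y0 [Y1 [Y2 v]]] xor [Y1 [Y2 [Y2 v] and v]]] xor [Y1 [Y2 v]]]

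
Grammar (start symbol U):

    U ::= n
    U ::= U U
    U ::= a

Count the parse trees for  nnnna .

Parse trees for nnnna (showing first 6 of 14):
  [U [U n] [U [U n] [U [U n] [U [U n] [U a]]]]]
  [U [U n] [U [U n] [U [U [U n] [U n]] [U a]]]]
  [U [U n] [U [U [U n] [U n]] [U [U n] [U a]]]]
  [U [U n] [U [U [U n] [U [U n] [U n]]] [U a]]]
  [U [U n] [U [U [U [U n] [U n]] [U n]] [U a]]]
  [U [U [U n] [U n]] [U [U n] [U [U n] [U a]]]]

14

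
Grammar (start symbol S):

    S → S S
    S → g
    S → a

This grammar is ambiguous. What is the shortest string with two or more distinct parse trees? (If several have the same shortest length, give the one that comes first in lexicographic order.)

a a a

length 1: no string has ≥2 trees
length 2: no string has ≥2 trees
length 3: a a a has 2 parse trees

Two derivations of a a a:
  S ⇒ S S ⇒ S S S ⇒ a S S ⇒ a a S ⇒ a a a
  S ⇒ S S ⇒ a S ⇒ a S S ⇒ a a S ⇒ a a a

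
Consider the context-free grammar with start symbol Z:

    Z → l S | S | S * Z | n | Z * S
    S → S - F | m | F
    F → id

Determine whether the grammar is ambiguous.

Witness: id * id

Derivation 1: Z ⇒ S * Z ⇒ F * Z ⇒ id * Z ⇒ id * S ⇒ id * F ⇒ id * id
Derivation 2: Z ⇒ Z * S ⇒ S * S ⇒ F * S ⇒ id * S ⇒ id * F ⇒ id * id

Two distinct leftmost derivations for the same string.

Ambiguous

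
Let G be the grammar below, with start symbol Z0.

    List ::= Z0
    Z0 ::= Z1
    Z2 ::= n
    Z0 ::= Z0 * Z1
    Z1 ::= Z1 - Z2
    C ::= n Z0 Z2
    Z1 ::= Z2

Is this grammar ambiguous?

Unambiguous

Only Z0, Z1, Z2 are reachable from Z0; ignoring the rest: Z0 → Z0 * Z1 | Z1  ;  Z1 → Z1 - Z2 | Z2  — a left-associative chain with Z2 at the bottom. Each string factors uniquely by precedence.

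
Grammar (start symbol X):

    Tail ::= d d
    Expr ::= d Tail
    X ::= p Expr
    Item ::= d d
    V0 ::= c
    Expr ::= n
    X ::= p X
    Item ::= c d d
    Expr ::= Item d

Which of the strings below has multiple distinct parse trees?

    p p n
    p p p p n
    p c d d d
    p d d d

p p n: 1 tree
p p p p n: 1 tree
p c d d d: 1 tree
p d d d: 2 trees

p d d d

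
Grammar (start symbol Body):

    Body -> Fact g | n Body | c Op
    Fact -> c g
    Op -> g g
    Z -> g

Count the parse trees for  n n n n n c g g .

Parse trees for n n n n n c g g:
  [Body n [Body n [Body n [Body n [Body n [Body [Fact c g] g]]]]]]
  [Body n [Body n [Body n [Body n [Body n [Body c [Op g g]]]]]]]

2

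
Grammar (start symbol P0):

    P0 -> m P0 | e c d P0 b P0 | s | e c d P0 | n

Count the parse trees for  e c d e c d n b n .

2

Parse trees for e c d e c d n b n:
  [P0 e c d [P0 e c d [P0 n]] b [P0 n]]
  [P0 e c d [P0 e c d [P0 n] b [P0 n]]]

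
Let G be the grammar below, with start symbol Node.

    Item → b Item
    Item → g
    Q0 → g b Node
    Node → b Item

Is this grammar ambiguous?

Unambiguous

Only Node, Item are reachable from Node; ignoring the rest: The reachable rules are right-linear with at most one rule per (nonterminal, next-terminal) pair. Each input token forces the next rule, so parsing is deterministic.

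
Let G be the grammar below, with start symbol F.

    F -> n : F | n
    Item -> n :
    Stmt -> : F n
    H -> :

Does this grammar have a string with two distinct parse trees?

Only F is reachable from F; ignoring the rest: Right-recursive list with a separator: after each atom, whether the separator follows determines the rule. One parse per string.

Unambiguous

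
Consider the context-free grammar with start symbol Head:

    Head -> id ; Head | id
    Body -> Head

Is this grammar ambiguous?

Unambiguous

(Body is unreachable from Head, so its rules don't affect L(Head).) The reachable grammar is A → atom sep A | atom. Each atom is followed by either the separator (recurse) or end-of-string (stop) — no choice point.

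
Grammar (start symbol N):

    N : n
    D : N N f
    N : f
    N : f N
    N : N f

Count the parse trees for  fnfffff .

6

Parse trees for fnfffff:
  [N f [N [N [N [N [N [N n] f] f] f] f] f]]
  [N [N f [N [N [N [N [N n] f] f] f] f]] f]
  [N [N [N f [N [N [N [N n] f] f] f]] f] f]
  [N [N [N [N f [N [N [N n] f] f]] f] f] f]
  [N [N [N [N [N f [N [N n] f]] f] f] f] f]
  [N [N [N [N [N [N f [N n]] f] f] f] f] f]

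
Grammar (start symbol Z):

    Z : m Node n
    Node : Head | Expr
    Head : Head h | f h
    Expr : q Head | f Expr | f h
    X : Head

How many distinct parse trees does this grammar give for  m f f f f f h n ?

1

Parse trees for m f f f f f h n:
  [Z m [Node [Expr f [Expr f [Expr f [Expr f [Expr f h]]]]]] n]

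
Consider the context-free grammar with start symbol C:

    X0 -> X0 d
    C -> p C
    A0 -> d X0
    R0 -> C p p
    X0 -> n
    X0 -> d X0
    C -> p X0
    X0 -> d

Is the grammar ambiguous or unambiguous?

Witness: p d d

Derivation 1: C ⇒ p X0 ⇒ p X0 d ⇒ p d d
Derivation 2: C ⇒ p X0 ⇒ p d X0 ⇒ p d d

Two distinct leftmost derivations for the same string.

Ambiguous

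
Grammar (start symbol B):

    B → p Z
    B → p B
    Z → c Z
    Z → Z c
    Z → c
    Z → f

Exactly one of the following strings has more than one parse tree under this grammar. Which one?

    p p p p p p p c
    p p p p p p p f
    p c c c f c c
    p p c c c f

p c c c f c c

p p p p p p p c: 1 tree
p p p p p p p f: 1 tree
p c c c f c c: 10 trees
p p c c c f: 1 tree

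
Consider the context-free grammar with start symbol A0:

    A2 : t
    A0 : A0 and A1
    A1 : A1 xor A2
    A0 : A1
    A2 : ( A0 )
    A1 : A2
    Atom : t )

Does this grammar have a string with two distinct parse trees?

Only A0, A1, A2 are reachable from A0; ignoring the rest: This is a standard precedence ladder (A0 over A1 over A2), with each level left-recursive on its own operator ('and' at A0, 'xor' at A1). That structure is LR(1), hence unambiguous.

Unambiguous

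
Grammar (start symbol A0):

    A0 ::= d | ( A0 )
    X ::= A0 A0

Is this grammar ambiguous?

Unambiguous

(X is unreachable from A0, so its rules don't affect L(A0).) L(A0) is { openⁿ atom closeⁿ : n ≥ 0 }. The bracket depth fixes n, and the derivation is forced at every step.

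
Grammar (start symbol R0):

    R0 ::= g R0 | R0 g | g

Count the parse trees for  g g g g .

8

Parse trees for g g g g:
  [R0 g [R0 g [R0 g [R0 g]]]]
  [R0 g [R0 g [R0 [R0 g] g]]]
  [R0 g [R0 [R0 g [R0 g]] g]]
  [R0 g [R0 [R0 [R0 g] g] g]]
  [R0 [R0 g [R0 g [R0 g]]] g]
  [R0 [R0 g [R0 [R0 g] g]] g]
  [R0 [R0 [R0 g [R0 g]] g] g]
  [R0 [R0 [R0 [R0 g] g] g] g]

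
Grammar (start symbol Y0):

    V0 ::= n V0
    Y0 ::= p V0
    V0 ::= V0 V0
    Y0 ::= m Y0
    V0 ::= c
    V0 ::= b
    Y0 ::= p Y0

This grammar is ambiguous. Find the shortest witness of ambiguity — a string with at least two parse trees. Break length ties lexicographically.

length 2: no string has ≥2 trees
length 3: no string has ≥2 trees
length 4: p b b b has 2 parse trees

Two derivations of p b b b:
  Y0 ⇒ p V0 ⇒ p V0 V0 ⇒ p V0 V0 V0 ⇒ p b V0 V0 ⇒ p b b V0 ⇒ p b b b
  Y0 ⇒ p V0 ⇒ p V0 V0 ⇒ p b V0 ⇒ p b V0 V0 ⇒ p b b V0 ⇒ p b b b

p b b b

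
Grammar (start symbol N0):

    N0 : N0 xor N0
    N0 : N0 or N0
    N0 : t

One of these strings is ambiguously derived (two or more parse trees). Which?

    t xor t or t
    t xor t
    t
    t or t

t xor t or t: 2 trees
t xor t: 1 tree
t: 1 tree
t or t: 1 tree

t xor t or t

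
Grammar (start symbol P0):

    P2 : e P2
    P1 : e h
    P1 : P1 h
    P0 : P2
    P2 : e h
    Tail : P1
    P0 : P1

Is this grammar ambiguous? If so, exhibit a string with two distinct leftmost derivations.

Ambiguous

Witness: e h

Derivation 1: P0 ⇒ P2 ⇒ e h
Derivation 2: P0 ⇒ P1 ⇒ e h

Two distinct leftmost derivations for the same string.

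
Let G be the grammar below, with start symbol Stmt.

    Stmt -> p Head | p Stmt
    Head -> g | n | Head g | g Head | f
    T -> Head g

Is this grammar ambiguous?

Witness: p g g

Derivation 1: Stmt ⇒ p Head ⇒ p Head g ⇒ p g g
Derivation 2: Stmt ⇒ p Head ⇒ p g Head ⇒ p g g

Two distinct leftmost derivations for the same string.

Ambiguous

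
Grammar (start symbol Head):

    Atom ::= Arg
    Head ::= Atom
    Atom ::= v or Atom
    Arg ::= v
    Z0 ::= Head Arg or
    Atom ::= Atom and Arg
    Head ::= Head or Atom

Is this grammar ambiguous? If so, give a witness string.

Ambiguous

Witness: v or v

Derivation 1: Head ⇒ Atom ⇒ v or Atom ⇒ v or Arg ⇒ v or v
Derivation 2: Head ⇒ Head or Atom ⇒ Atom or Atom ⇒ Arg or Atom ⇒ v or Atom ⇒ v or Arg ⇒ v or v

Two distinct leftmost derivations for the same string.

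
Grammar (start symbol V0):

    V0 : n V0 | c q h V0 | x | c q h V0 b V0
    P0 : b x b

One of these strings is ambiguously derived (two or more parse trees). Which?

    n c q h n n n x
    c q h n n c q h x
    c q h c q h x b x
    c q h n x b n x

c q h c q h x b x

n c q h n n n x: 1 tree
c q h n n c q h x: 1 tree
c q h c q h x b x: 2 trees
c q h n x b n x: 1 tree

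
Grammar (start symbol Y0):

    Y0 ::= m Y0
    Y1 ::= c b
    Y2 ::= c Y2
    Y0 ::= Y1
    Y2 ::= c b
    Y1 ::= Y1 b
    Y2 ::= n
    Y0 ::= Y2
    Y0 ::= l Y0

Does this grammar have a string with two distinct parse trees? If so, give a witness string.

Ambiguous

Witness: c b

Derivation 1: Y0 ⇒ Y1 ⇒ c b
Derivation 2: Y0 ⇒ Y2 ⇒ c b

Two distinct leftmost derivations for the same string.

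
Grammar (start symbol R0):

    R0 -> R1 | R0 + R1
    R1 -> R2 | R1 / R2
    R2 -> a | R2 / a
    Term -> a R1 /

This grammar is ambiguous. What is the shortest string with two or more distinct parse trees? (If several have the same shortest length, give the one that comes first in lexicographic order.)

a / a

length 1: no string has ≥2 trees
length 3: a / a has 2 parse trees

Two derivations of a / a:
  R0 ⇒ R1 ⇒ R2 ⇒ R2 / a ⇒ a / a
  R0 ⇒ R1 ⇒ R1 / R2 ⇒ R2 / R2 ⇒ a / R2 ⇒ a / a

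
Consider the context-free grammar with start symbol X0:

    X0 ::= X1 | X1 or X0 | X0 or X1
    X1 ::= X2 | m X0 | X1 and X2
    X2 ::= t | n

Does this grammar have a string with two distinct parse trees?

Ambiguous

Witness: n or n

Derivation 1: X0 ⇒ X1 or X0 ⇒ X2 or X0 ⇒ n or X0 ⇒ n or X1 ⇒ n or X2 ⇒ n or n
Derivation 2: X0 ⇒ X0 or X1 ⇒ X1 or X1 ⇒ X2 or X1 ⇒ n or X1 ⇒ n or X2 ⇒ n or n

Two distinct leftmost derivations for the same string.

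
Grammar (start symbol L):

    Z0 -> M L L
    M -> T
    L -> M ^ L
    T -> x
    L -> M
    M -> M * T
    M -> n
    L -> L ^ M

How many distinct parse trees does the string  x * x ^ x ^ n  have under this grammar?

Parse trees for x * x ^ x ^ n:
  [L [M [M [T x]] * [T x]] ^ [L [M [T x]] ^ [L [M n]]]]
  [L [M [M [T x]] * [T x]] ^ [L [L [M [T x]]] ^ [M n]]]
  [L [L [M [M [T x]] * [T x]] ^ [L [M [T x]]]] ^ [M n]]
  [L [L [L [M [M [T x]] * [T x]]] ^ [M [T x]]] ^ [M n]]

4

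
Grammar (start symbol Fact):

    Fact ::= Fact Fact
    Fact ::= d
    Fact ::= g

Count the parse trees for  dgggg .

Parse trees for dgggg (showing first 6 of 14):
  [Fact [Fact d] [Fact [Fact g] [Fact [Fact g] [Fact [Fact g] [Fact g]]]]]
  [Fact [Fact d] [Fact [Fact g] [Fact [Fact [Fact g] [Fact g]] [Fact g]]]]
  [Fact [Fact d] [Fact [Fact [Fact g] [Fact g]] [Fact [Fact g] [Fact g]]]]
  [Fact [Fact d] [Fact [Fact [Fact g] [Fact [Fact g] [Fact g]]] [Fact g]]]
  [Fact [Fact d] [Fact [Fact [Fact [Fact g] [Fact g]] [Fact g]] [Fact g]]]
  [Fact [Fact [Fact d] [Fact g]] [Fact [Fact g] [Fact [Fact g] [Fact g]]]]

14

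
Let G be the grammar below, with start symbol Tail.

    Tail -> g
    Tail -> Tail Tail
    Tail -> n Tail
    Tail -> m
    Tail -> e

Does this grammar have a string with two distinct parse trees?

Witness: e e e

Derivation 1: Tail ⇒ Tail Tail ⇒ Tail Tail Tail ⇒ e Tail Tail ⇒ e e Tail ⇒ e e e
Derivation 2: Tail ⇒ Tail Tail ⇒ e Tail ⇒ e Tail Tail ⇒ e e Tail ⇒ e e e

Two distinct leftmost derivations for the same string.

Ambiguous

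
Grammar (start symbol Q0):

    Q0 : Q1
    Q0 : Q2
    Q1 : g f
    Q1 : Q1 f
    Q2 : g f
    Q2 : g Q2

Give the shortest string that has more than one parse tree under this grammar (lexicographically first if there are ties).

g f

length 2: g f has 2 parse trees

Two derivations of g f:
  Q0 ⇒ Q1 ⇒ g f
  Q0 ⇒ Q2 ⇒ g f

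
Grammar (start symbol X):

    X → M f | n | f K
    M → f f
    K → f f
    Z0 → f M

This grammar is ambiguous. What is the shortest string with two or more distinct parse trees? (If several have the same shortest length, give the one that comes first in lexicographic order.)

f f f

length 1: no string has ≥2 trees
length 3: f f f has 2 parse trees

Two derivations of f f f:
  X ⇒ M f ⇒ f f f
  X ⇒ f K ⇒ f f f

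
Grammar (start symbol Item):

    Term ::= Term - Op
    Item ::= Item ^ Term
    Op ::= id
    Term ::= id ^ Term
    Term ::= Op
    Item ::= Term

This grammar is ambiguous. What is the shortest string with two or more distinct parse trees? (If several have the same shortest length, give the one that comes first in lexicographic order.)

id ^ id

length 1: no string has ≥2 trees
length 3: id ^ id has 2 parse trees

Two derivations of id ^ id:
  Item ⇒ Item ^ Term ⇒ Term ^ Term ⇒ Op ^ Term ⇒ id ^ Term ⇒ id ^ Op ⇒ id ^ id
  Item ⇒ Term ⇒ id ^ Term ⇒ id ^ Op ⇒ id ^ id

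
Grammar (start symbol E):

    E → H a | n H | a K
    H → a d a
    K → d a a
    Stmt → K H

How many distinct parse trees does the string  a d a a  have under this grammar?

Parse trees for a d a a:
  [E [H a d a] a]
  [E a [K d a a]]

2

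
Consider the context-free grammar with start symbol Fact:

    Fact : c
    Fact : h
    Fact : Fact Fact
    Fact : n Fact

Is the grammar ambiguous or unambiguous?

Ambiguous

Witness: c c c

Derivation 1: Fact ⇒ Fact Fact ⇒ c Fact ⇒ c Fact Fact ⇒ c c Fact ⇒ c c c
Derivation 2: Fact ⇒ Fact Fact ⇒ Fact Fact Fact ⇒ c Fact Fact ⇒ c c Fact ⇒ c c c

Two distinct leftmost derivations for the same string.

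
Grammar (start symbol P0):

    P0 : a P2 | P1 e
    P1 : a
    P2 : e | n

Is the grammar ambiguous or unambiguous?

Ambiguous

Witness: a e

Derivation 1: P0 ⇒ a P2 ⇒ a e
Derivation 2: P0 ⇒ P1 e ⇒ a e

Two distinct leftmost derivations for the same string.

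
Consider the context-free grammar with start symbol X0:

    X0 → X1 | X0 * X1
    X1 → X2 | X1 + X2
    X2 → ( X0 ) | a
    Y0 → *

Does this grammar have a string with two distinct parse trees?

Only X0, X1, X2 are reachable from X0; ignoring the rest: X0 → X0 * X1 | X1  ;  X1 → X1 + X2 | X2  — a left-associative chain with X2 at the bottom. Each string factors uniquely by precedence.

Unambiguous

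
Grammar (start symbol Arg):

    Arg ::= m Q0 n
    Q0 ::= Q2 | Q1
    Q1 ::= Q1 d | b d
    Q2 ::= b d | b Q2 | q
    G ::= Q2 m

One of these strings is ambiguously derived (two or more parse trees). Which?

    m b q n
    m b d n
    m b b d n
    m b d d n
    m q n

m b q n: 1 tree
m b d n: 2 trees
m b b d n: 1 tree
m b d d n: 1 tree
m q n: 1 tree

m b d n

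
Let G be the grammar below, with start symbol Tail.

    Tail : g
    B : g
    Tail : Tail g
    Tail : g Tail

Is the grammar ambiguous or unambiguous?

Ambiguous

Witness: g g

Derivation 1: Tail ⇒ Tail g ⇒ g g
Derivation 2: Tail ⇒ g Tail ⇒ g g

Two distinct leftmost derivations for the same string.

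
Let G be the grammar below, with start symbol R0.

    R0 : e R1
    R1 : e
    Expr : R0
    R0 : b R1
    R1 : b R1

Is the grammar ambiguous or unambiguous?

Only R0, R1 are reachable from R0; ignoring the rest: Each reachable nonterminal has at most one production per leading terminal, and all productions are right-linear; the derivation is determined token-by-token.

Unambiguous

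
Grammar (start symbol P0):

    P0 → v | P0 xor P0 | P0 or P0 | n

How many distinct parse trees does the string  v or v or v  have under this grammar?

2

Parse trees for v or v or v:
  [P0 [P0 v] or [P0 [P0 v] or [P0 v]]]
  [P0 [P0 [P0 v] or [P0 v]] or [P0 v]]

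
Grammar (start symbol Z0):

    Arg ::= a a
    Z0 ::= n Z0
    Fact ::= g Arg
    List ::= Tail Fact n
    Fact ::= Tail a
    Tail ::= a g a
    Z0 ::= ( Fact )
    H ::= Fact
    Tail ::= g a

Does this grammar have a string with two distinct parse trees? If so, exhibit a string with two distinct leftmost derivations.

Witness: ( g a a )

Derivation 1: Z0 ⇒ ( Fact ) ⇒ ( g Arg ) ⇒ ( g a a )
Derivation 2: Z0 ⇒ ( Fact ) ⇒ ( Tail a ) ⇒ ( g a a )

Two distinct leftmost derivations for the same string.

Ambiguous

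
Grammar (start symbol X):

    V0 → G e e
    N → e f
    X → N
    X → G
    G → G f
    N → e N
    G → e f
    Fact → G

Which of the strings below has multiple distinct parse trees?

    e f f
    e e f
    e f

e f

e f f: 1 tree
e e f: 1 tree
e f: 2 trees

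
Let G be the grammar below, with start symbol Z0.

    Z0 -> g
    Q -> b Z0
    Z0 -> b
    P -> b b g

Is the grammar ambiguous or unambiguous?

Only Z0 is reachable from Z0; ignoring the rest: Restricted to the reachable nonterminals, every rule has the form A → t or A → t B, and no two rules for the same A share a first terminal. The grammar encodes a DFA — one run per string.

Unambiguous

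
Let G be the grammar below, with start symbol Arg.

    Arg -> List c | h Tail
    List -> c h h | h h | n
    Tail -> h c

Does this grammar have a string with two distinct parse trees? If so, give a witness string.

Ambiguous

Witness: h h c

Derivation 1: Arg ⇒ List c ⇒ h h c
Derivation 2: Arg ⇒ h Tail ⇒ h h c

Two distinct leftmost derivations for the same string.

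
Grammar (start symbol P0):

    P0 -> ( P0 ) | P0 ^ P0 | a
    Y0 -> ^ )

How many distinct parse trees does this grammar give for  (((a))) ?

Parse trees for (((a))):
  [P0 ( [P0 ( [P0 ( [P0 a] )] )] )]

1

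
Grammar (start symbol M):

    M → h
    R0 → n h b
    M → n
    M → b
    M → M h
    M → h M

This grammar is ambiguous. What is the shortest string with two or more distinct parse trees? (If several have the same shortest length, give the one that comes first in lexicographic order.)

length 1: no string has ≥2 trees
length 2: h h has 2 parse trees

Two derivations of h h:
  M ⇒ M h ⇒ h h
  M ⇒ h M ⇒ h h

h h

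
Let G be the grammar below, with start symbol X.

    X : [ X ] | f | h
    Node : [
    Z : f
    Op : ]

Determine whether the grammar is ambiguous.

Unambiguous

Only X is reachable from X; ignoring the rest: L(X) is { openⁿ atom closeⁿ : n ≥ 0 }. The bracket depth fixes n, and the derivation is forced at every step.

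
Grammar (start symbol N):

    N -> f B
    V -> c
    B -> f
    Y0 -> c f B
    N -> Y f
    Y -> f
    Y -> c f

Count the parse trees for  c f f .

Parse trees for c f f:
  [N [Y c f] f]

1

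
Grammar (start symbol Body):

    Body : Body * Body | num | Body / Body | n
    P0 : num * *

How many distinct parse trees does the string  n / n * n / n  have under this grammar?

Parse trees for n / n * n / n:
  [Body [Body [Body n] / [Body n]] * [Body [Body n] / [Body n]]]
  [Body [Body n] / [Body [Body n] * [Body [Body n] / [Body n]]]]
  [Body [Body n] / [Body [Body [Body n] * [Body n]] / [Body n]]]
  [Body [Body [Body [Body n] / [Body n]] * [Body n]] / [Body n]]
  [Body [Body [Body n] / [Body [Body n] * [Body n]]] / [Body n]]

5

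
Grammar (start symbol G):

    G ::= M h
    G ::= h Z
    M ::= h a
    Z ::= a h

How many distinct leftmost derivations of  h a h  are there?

2

Parse trees for h a h:
  [G [M h a] h]
  [G h [Z a h]]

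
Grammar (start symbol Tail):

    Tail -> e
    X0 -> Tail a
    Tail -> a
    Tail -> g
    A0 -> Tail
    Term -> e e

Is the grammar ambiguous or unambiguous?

Unambiguous

Only Tail is reachable from Tail; ignoring the rest: The reachable rules are right-linear with at most one rule per (nonterminal, next-terminal) pair. Each input token forces the next rule, so parsing is deterministic.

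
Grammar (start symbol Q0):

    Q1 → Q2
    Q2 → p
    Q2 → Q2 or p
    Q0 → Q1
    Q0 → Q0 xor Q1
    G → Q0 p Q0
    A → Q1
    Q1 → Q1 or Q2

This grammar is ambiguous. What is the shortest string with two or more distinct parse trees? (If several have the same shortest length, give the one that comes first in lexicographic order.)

p or p

length 1: no string has ≥2 trees
length 3: p or p has 2 parse trees

Two derivations of p or p:
  Q0 ⇒ Q1 ⇒ Q2 ⇒ Q2 or p ⇒ p or p
  Q0 ⇒ Q1 ⇒ Q1 or Q2 ⇒ Q2 or Q2 ⇒ p or Q2 ⇒ p or p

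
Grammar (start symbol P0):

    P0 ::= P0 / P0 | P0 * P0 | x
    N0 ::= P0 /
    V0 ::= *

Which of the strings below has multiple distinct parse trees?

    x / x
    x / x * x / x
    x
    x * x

x / x * x / x

x / x: 1 tree
x / x * x / x: 5 trees
x: 1 tree
x * x: 1 tree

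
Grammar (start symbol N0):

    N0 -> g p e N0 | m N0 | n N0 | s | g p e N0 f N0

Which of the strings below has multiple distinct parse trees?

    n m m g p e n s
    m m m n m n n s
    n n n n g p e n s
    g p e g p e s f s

n m m g p e n s: 1 tree
m m m n m n n s: 1 tree
n n n n g p e n s: 1 tree
g p e g p e s f s: 2 trees

g p e g p e s f s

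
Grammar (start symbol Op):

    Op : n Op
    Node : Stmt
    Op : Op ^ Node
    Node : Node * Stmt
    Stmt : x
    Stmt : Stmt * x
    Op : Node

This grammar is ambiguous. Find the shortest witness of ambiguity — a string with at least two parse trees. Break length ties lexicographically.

length 1: no string has ≥2 trees
length 2: no string has ≥2 trees
length 3: x * x has 2 parse trees

Two derivations of x * x:
  Op ⇒ Node ⇒ Stmt ⇒ Stmt * x ⇒ x * x
  Op ⇒ Node ⇒ Node * Stmt ⇒ Stmt * Stmt ⇒ x * Stmt ⇒ x * x

x * x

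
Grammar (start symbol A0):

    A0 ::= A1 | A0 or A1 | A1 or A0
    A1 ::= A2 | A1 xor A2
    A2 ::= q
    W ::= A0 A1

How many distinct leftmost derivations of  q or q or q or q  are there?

8

Parse trees for q or q or q or q:
  [A0 [A0 [A0 [A0 [A1 [A2 q]]] or [A1 [A2 q]]] or [A1 [A2 q]]] or [A1 [A2 q]]]
  [A0 [A0 [A0 [A1 [A2 q]] or [A0 [A1 [A2 q]]]] or [A1 [A2 q]]] or [A1 [A2 q]]]
  [A0 [A0 [A1 [A2 q]] or [A0 [A0 [A1 [A2 q]]] or [A1 [A2 q]]]] or [A1 [A2 q]]]
  [A0 [A0 [A1 [A2 q]] or [A0 [A1 [A2 q]] or [A0 [A1 [A2 q]]]]] or [A1 [A2 q]]]
  [A0 [A1 [A2 q]] or [A0 [A0 [A0 [A1 [A2 q]]] or [A1 [A2 q]]] or [A1 [A2 q]]]]
  [A0 [A1 [A2 q]] or [A0 [A0 [A1 [A2 q]] or [A0 [A1 [A2 q]]]] or [A1 [A2 q]]]]
  [A0 [A1 [A2 q]] or [A0 [A1 [A2 q]] or [A0 [A0 [A1 [A2 q]]] or [A1 [A2 q]]]]]
  [A0 [A1 [A2 q]] or [A0 [A1 [A2 q]] or [A0 [A1 [A2 q]] or [A0 [A1 [A2 q]]]]]]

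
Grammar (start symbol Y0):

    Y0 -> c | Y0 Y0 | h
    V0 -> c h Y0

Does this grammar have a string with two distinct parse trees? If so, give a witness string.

Witness: c c c

Derivation 1: Y0 ⇒ Y0 Y0 ⇒ c Y0 ⇒ c Y0 Y0 ⇒ c c Y0 ⇒ c c c
Derivation 2: Y0 ⇒ Y0 Y0 ⇒ Y0 Y0 Y0 ⇒ c Y0 Y0 ⇒ c c Y0 ⇒ c c c

Two distinct leftmost derivations for the same string.

Ambiguous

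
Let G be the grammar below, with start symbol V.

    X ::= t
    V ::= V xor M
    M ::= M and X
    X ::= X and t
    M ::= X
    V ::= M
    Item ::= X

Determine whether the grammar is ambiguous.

Witness: t and t

Derivation 1: V ⇒ M ⇒ M and X ⇒ X and X ⇒ t and X ⇒ t and t
Derivation 2: V ⇒ M ⇒ X ⇒ X and t ⇒ t and t

Two distinct leftmost derivations for the same string.

Ambiguous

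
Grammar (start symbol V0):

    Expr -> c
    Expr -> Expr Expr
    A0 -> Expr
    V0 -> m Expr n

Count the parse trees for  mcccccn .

14

Parse trees for mcccccn (showing first 6 of 14):
  [V0 m [Expr [Expr c] [Expr [Expr c] [Expr [Expr c] [Expr [Expr c] [Expr c]]]]] n]
  [V0 m [Expr [Expr c] [Expr [Expr c] [Expr [Expr [Expr c] [Expr c]] [Expr c]]]] n]
  [V0 m [Expr [Expr c] [Expr [Expr [Expr c] [Expr c]] [Expr [Expr c] [Expr c]]]] n]
  [V0 m [Expr [Expr c] [Expr [Expr [Expr c] [Expr [Expr c] [Expr c]]] [Expr c]]] n]
  [V0 m [Expr [Expr c] [Expr [Expr [Expr [Expr c] [Expr c]] [Expr c]] [Expr c]]] n]
  [V0 m [Expr [Expr [Expr c] [Expr c]] [Expr [Expr c] [Expr [Expr c] [Expr c]]]] n]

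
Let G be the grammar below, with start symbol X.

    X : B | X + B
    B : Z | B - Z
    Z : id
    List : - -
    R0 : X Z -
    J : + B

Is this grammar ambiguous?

Only X, B, Z are reachable from X; ignoring the rest: The grammar is stratified — X handles '+' (left-recursive), B handles '-', Z atoms. Each operator has a fixed associativity and precedence level, so every string has one parse.

Unambiguous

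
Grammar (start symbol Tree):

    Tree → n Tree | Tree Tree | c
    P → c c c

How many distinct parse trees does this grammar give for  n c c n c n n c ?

Parse trees for n c c n c n n c (showing first 6 of 19):
  [Tree n [Tree [Tree c] [Tree [Tree c] [Tree n [Tree [Tree c] [Tree n [Tree n [Tree c]]]]]]]]
  [Tree n [Tree [Tree c] [Tree [Tree c] [Tree [Tree n [Tree c]] [Tree n [Tree n [Tree c]]]]]]]
  [Tree n [Tree [Tree c] [Tree [Tree [Tree c] [Tree n [Tree c]]] [Tree n [Tree n [Tree c]]]]]]
  [Tree n [Tree [Tree [Tree c] [Tree c]] [Tree n [Tree [Tree c] [Tree n [Tree n [Tree c]]]]]]]
  [Tree n [Tree [Tree [Tree c] [Tree c]] [Tree [Tree n [Tree c]] [Tree n [Tree n [Tree c]]]]]]
  [Tree n [Tree [Tree [Tree c] [Tree [Tree c] [Tree n [Tree c]]]] [Tree n [Tree n [Tree c]]]]]

19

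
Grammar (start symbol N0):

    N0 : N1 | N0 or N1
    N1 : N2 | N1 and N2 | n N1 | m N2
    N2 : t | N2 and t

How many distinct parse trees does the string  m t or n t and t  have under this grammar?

3

Parse trees for m t or n t and t:
  [N0 [N0 [N1 m [N2 t]]] or [N1 [N1 n [N1 [N2 t]]] and [N2 t]]]
  [N0 [N0 [N1 m [N2 t]]] or [N1 n [N1 [N2 [N2 t] and t]]]]
  [N0 [N0 [N1 m [N2 t]]] or [N1 n [N1 [N1 [N2 t]] and [N2 t]]]]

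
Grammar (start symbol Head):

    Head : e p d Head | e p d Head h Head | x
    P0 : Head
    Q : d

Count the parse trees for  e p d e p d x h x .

Parse trees for e p d e p d x h x:
  [Head e p d [Head e p d [Head x] h [Head x]]]
  [Head e p d [Head e p d [Head x]] h [Head x]]

2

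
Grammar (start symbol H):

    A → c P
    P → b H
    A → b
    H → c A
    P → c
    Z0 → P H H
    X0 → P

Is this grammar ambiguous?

Unambiguous

(X0, Z0 are unreachable from H, so their rules don't affect L(H).) Each reachable nonterminal has at most one production per leading terminal, and all productions are right-linear; the derivation is determined token-by-token.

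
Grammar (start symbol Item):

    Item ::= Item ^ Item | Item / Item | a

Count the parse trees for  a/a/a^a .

5

Parse trees for a/a/a^a:
  [Item [Item [Item a] / [Item [Item a] / [Item a]]] ^ [Item a]]
  [Item [Item [Item [Item a] / [Item a]] / [Item a]] ^ [Item a]]
  [Item [Item a] / [Item [Item [Item a] / [Item a]] ^ [Item a]]]
  [Item [Item a] / [Item [Item a] / [Item [Item a] ^ [Item a]]]]
  [Item [Item [Item a] / [Item a]] / [Item [Item a] ^ [Item a]]]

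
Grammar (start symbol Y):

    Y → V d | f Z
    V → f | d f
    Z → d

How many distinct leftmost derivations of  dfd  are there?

Parse trees for dfd:
  [Y [V d f] d]

1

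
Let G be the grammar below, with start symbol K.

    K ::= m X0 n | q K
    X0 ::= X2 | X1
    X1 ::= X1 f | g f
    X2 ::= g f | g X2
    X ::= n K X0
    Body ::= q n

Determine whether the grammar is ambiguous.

Ambiguous

Witness: m g f n

Derivation 1: K ⇒ m X0 n ⇒ m X2 n ⇒ m g f n
Derivation 2: K ⇒ m X0 n ⇒ m X1 n ⇒ m g f n

Two distinct leftmost derivations for the same string.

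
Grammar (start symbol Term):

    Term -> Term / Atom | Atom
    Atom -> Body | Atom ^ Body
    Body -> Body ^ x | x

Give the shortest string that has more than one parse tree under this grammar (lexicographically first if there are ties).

length 1: no string has ≥2 trees
length 3: x ^ x has 2 parse trees

Two derivations of x ^ x:
  Term ⇒ Atom ⇒ Body ⇒ Body ^ x ⇒ x ^ x
  Term ⇒ Atom ⇒ Atom ^ Body ⇒ Body ^ Body ⇒ x ^ Body ⇒ x ^ x

x ^ x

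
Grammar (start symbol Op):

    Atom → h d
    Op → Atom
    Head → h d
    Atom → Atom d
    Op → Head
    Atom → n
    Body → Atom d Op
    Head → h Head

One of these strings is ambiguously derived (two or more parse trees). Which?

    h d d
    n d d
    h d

h d

h d d: 1 tree
n d d: 1 tree
h d: 2 trees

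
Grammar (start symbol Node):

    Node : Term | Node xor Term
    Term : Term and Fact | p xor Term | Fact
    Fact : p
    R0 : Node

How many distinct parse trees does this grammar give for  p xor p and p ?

3

Parse trees for p xor p and p:
  [Node [Term [Term p xor [Term [Fact p]]] and [Fact p]]]
  [Node [Term p xor [Term [Term [Fact p]] and [Fact p]]]]
  [Node [Node [Term [Fact p]]] xor [Term [Term [Fact p]] and [Fact p]]]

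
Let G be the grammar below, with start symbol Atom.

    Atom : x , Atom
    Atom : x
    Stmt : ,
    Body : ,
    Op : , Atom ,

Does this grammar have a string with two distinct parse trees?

Only Atom is reachable from Atom; ignoring the rest: Right-recursive list with a separator: after each atom, whether the separator follows determines the rule. One parse per string.

Unambiguous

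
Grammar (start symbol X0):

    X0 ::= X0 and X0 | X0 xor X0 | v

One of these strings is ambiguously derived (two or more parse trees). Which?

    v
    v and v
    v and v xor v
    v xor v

v and v xor v

v: 1 tree
v and v: 1 tree
v and v xor v: 2 trees
v xor v: 1 tree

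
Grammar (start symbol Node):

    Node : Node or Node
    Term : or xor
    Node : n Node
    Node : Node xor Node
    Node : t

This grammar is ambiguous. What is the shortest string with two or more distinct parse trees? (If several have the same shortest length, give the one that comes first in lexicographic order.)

n t or t

length 1: no string has ≥2 trees
length 2: no string has ≥2 trees
length 3: no string has ≥2 trees
length 4: n t or t has 2 parse trees

Two derivations of n t or t:
  Node ⇒ Node or Node ⇒ n Node or Node ⇒ n t or Node ⇒ n t or t
  Node ⇒ n Node ⇒ n Node or Node ⇒ n t or Node ⇒ n t or t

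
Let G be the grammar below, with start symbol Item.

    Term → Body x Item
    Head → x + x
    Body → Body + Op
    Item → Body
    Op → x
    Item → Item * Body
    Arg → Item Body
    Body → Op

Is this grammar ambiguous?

Unambiguous

(Head, Arg, Term are unreachable from Item, so their rules don't affect L(Item).) Item → Item * Body | Body  ;  Body → Body + Op | Op  — a left-associative chain with Op at the bottom. Each string factors uniquely by precedence.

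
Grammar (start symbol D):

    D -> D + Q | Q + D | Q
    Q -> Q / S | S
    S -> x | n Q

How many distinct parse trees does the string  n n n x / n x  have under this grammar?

4

Parse trees for n n n x / n x:
  [D [Q [Q [S n [Q [S n [Q [S n [Q [S x]]]]]]]] / [S n [Q [S x]]]]]
  [D [Q [S n [Q [Q [S n [Q [S n [Q [S x]]]]]] / [S n [Q [S x]]]]]]]
  [D [Q [S n [Q [S n [Q [Q [S n [Q [S x]]]] / [S n [Q [S x]]]]]]]]]
  [D [Q [S n [Q [S n [Q [S n [Q [Q [S x]] / [S n [Q [S x]]]]]]]]]]]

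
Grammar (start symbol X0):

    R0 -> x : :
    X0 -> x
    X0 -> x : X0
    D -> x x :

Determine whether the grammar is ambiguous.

Unambiguous

Only X0 is reachable from X0; ignoring the rest: Right-recursive list with a separator: after each atom, whether the separator follows determines the rule. One parse per string.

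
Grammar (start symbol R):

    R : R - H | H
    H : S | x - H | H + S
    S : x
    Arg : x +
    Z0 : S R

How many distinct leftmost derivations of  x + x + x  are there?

Parse trees for x + x + x:
  [R [H [H [H [S x]] + [S x]] + [S x]]]

1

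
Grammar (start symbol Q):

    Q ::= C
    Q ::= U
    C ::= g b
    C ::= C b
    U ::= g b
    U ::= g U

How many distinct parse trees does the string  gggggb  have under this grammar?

1

Parse trees for gggggb:
  [Q [U g [U g [U g [U g [U g b]]]]]]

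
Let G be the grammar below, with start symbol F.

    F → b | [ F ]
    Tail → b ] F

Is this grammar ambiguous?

Unambiguous

Only F is reachable from F; ignoring the rest: L(F) is { openⁿ atom closeⁿ : n ≥ 0 }. The bracket depth fixes n, and the derivation is forced at every step.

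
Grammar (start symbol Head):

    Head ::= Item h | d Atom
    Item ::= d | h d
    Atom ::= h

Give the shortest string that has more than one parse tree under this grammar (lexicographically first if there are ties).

d h

length 2: d h has 2 parse trees

Two derivations of d h:
  Head ⇒ Item h ⇒ d h
  Head ⇒ d Atom ⇒ d h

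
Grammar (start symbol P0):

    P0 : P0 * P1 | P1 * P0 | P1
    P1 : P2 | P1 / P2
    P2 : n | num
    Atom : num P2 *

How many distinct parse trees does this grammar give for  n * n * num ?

Parse trees for n * n * num:
  [P0 [P0 [P0 [P1 [P2 n]]] * [P1 [P2 n]]] * [P1 [P2 num]]]
  [P0 [P0 [P1 [P2 n]] * [P0 [P1 [P2 n]]]] * [P1 [P2 num]]]
  [P0 [P1 [P2 n]] * [P0 [P0 [P1 [P2 n]]] * [P1 [P2 num]]]]
  [P0 [P1 [P2 n]] * [P0 [P1 [P2 n]] * [P0 [P1 [P2 num]]]]]

4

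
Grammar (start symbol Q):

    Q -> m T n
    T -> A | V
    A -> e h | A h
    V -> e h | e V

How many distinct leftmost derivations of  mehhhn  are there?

1

Parse trees for mehhhn:
  [Q m [T [A [A [A e h] h] h]] n]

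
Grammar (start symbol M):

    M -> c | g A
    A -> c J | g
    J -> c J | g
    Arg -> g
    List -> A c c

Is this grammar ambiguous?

(Arg, List are unreachable from M, so their rules don't affect L(M).) Each reachable nonterminal has at most one production per leading terminal, and all productions are right-linear; the derivation is determined token-by-token.

Unambiguous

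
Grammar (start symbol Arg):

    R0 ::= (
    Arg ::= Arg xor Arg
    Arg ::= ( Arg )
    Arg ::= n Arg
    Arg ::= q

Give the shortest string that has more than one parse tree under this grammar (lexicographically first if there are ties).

n q xor q

length 1: no string has ≥2 trees
length 2: no string has ≥2 trees
length 3: no string has ≥2 trees
length 4: n q xor q has 2 parse trees

Two derivations of n q xor q:
  Arg ⇒ Arg xor Arg ⇒ n Arg xor Arg ⇒ n q xor Arg ⇒ n q xor q
  Arg ⇒ n Arg ⇒ n Arg xor Arg ⇒ n q xor Arg ⇒ n q xor q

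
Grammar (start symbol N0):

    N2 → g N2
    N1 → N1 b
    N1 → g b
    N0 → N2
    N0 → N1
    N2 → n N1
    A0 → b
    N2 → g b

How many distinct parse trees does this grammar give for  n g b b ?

Parse trees for n g b b:
  [N0 [N2 n [N1 [N1 g b] b]]]

1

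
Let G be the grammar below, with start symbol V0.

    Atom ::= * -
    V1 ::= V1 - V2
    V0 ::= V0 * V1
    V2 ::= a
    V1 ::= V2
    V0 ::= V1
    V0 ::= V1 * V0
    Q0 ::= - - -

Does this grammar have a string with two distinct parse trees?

Witness: a * a

Derivation 1: V0 ⇒ V0 * V1 ⇒ V1 * V1 ⇒ V2 * V1 ⇒ a * V1 ⇒ a * V2 ⇒ a * a
Derivation 2: V0 ⇒ V1 * V0 ⇒ V2 * V0 ⇒ a * V0 ⇒ a * V1 ⇒ a * V2 ⇒ a * a

Two distinct leftmost derivations for the same string.

Ambiguous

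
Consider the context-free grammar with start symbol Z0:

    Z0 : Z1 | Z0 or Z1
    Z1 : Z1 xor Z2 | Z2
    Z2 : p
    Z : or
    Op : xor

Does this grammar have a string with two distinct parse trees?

Unambiguous

Only Z0, Z1, Z2 are reachable from Z0; ignoring the rest: Z0 → Z0 or Z1 | Z1  ;  Z1 → Z1 xor Z2 | Z2  — a left-associative chain with Z2 at the bottom. Each string factors uniquely by precedence.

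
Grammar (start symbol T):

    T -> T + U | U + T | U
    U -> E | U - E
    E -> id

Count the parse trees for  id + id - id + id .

4

Parse trees for id + id - id + id:
  [T [T [T [U [E id]]] + [U [U [E id]] - [E id]]] + [U [E id]]]
  [T [T [U [E id]] + [T [U [U [E id]] - [E id]]]] + [U [E id]]]
  [T [U [E id]] + [T [T [U [U [E id]] - [E id]]] + [U [E id]]]]
  [T [U [E id]] + [T [U [U [E id]] - [E id]] + [T [U [E id]]]]]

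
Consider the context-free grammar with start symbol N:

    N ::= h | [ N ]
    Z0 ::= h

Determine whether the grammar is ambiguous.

(Z0 is unreachable from N, so its rules don't affect L(N).) L(N) is { openⁿ atom closeⁿ : n ≥ 0 }. The bracket depth fixes n, and the derivation is forced at every step.

Unambiguous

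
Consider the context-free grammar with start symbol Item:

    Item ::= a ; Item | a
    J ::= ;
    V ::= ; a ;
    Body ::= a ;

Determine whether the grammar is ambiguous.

Unambiguous

(J, V, Body are unreachable from Item, so their rules don't affect L(Item).) The reachable grammar is A → atom sep A | atom. Each atom is followed by either the separator (recurse) or end-of-string (stop) — no choice point.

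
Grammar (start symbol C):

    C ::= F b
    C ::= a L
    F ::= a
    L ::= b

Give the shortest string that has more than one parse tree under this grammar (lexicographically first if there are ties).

a b

length 2: a b has 2 parse trees

Two derivations of a b:
  C ⇒ F b ⇒ a b
  C ⇒ a L ⇒ a b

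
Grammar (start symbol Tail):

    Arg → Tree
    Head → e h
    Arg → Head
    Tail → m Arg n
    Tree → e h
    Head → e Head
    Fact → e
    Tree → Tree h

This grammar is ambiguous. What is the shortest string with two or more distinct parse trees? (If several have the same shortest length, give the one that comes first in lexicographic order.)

length 4: m e h n has 2 parse trees

Two derivations of m e h n:
  Tail ⇒ m Arg n ⇒ m Tree n ⇒ m e h n
  Tail ⇒ m Arg n ⇒ m Head n ⇒ m e h n

m e h n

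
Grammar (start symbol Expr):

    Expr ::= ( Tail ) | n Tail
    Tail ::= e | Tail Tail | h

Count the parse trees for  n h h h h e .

Parse trees for n h h h h e (showing first 6 of 14):
  [Expr n [Tail [Tail h] [Tail [Tail h] [Tail [Tail h] [Tail [Tail h] [Tail e]]]]]]
  [Expr n [Tail [Tail h] [Tail [Tail h] [Tail [Tail [Tail h] [Tail h]] [Tail e]]]]]
  [Expr n [Tail [Tail h] [Tail [Tail [Tail h] [Tail h]] [Tail [Tail h] [Tail e]]]]]
  [Expr n [Tail [Tail h] [Tail [Tail [Tail h] [Tail [Tail h] [Tail h]]] [Tail e]]]]
  [Expr n [Tail [Tail h] [Tail [Tail [Tail [Tail h] [Tail h]] [Tail h]] [Tail e]]]]
  [Expr n [Tail [Tail [Tail h] [Tail h]] [Tail [Tail h] [Tail [Tail h] [Tail e]]]]]

14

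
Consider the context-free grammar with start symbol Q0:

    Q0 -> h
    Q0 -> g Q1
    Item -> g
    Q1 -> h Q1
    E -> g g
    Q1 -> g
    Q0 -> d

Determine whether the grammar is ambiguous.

(E, Item are unreachable from Q0, so their rules don't affect L(Q0).) The reachable rules are right-linear with at most one rule per (nonterminal, next-terminal) pair. Each input token forces the next rule, so parsing is deterministic.

Unambiguous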